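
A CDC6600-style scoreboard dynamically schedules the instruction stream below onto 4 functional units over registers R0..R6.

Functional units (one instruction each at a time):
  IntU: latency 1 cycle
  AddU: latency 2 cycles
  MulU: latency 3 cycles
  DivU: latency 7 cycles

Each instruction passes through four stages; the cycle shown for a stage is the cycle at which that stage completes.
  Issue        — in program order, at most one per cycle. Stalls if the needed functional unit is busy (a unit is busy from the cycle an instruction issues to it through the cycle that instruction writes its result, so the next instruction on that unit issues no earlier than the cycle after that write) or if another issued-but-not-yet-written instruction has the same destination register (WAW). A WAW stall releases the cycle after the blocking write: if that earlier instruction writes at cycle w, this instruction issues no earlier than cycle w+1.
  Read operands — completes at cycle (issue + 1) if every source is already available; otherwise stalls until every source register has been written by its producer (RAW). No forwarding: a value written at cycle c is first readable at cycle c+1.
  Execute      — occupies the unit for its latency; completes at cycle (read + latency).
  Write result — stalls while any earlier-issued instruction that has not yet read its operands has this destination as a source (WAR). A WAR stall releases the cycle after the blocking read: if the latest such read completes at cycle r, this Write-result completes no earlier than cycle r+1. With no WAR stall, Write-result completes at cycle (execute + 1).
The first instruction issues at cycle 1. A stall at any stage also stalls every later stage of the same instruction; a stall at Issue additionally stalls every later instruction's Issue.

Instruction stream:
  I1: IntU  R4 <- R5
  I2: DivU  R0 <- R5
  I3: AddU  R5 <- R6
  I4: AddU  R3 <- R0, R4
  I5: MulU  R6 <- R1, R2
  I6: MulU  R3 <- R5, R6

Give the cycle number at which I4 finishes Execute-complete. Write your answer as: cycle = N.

cycle = 14

t=1  I1 issues→IntU
t=2  I1 reads | I2 issues→DivU
t=3  I1 exec-done | I2 reads | I3 issues→AddU
t=4  I1 writes R4 | I3 reads
t=6  I3 exec-done
t=7  I3 writes R5
t=8  I4 issues→AddU
t=9  I5 issues→MulU
t=10  I2 exec-done | I5 reads
t=11  I2 writes R0
t=12  I4 reads
t=13  I5 exec-done
t=14  I4 exec-done | I5 writes R6
t=15  I4 writes R3
t=16  I6 issues→MulU
t=17  I6 reads
t=20  I6 exec-done
t=21  I6 writes R3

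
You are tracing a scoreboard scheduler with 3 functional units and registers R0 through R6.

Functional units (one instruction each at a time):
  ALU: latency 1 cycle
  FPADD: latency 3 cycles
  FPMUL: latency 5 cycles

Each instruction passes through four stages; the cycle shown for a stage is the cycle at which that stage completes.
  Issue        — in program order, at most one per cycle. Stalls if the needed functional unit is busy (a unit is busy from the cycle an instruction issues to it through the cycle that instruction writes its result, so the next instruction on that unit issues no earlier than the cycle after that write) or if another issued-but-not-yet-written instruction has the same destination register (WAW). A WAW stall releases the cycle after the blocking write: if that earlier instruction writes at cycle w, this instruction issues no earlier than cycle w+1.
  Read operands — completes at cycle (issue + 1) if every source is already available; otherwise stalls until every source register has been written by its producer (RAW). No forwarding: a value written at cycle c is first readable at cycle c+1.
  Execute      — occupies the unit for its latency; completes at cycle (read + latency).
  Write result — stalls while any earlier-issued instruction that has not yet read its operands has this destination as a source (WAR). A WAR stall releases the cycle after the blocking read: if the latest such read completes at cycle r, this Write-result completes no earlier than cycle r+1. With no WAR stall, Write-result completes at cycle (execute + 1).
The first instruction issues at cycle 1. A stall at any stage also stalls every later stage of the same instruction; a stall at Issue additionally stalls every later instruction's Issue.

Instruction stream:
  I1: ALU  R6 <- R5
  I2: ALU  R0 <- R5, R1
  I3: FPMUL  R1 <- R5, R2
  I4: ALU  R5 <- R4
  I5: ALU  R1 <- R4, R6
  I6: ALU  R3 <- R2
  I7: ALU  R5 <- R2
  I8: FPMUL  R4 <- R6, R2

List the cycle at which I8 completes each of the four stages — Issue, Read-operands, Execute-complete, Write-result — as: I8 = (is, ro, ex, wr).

I1 -> (1, 2, 3, 4)
I2 -> (5, 6, 7, 8)  // struct: ALU busy until I1 writes@4
I3 -> (6, 7, 12, 13)
I4 -> (9, 10, 11, 12)  // struct: ALU busy until I2 writes@8
I5 -> (14, 15, 16, 17)  // WAW R1: wait I3 write@13
I6 -> (18, 19, 20, 21)  // struct: ALU busy until I5 writes@17
I7 -> (22, 23, 24, 25)  // struct: ALU busy until I6 writes@21
I8 -> (23, 24, 29, 30)

I8 = (23, 24, 29, 30)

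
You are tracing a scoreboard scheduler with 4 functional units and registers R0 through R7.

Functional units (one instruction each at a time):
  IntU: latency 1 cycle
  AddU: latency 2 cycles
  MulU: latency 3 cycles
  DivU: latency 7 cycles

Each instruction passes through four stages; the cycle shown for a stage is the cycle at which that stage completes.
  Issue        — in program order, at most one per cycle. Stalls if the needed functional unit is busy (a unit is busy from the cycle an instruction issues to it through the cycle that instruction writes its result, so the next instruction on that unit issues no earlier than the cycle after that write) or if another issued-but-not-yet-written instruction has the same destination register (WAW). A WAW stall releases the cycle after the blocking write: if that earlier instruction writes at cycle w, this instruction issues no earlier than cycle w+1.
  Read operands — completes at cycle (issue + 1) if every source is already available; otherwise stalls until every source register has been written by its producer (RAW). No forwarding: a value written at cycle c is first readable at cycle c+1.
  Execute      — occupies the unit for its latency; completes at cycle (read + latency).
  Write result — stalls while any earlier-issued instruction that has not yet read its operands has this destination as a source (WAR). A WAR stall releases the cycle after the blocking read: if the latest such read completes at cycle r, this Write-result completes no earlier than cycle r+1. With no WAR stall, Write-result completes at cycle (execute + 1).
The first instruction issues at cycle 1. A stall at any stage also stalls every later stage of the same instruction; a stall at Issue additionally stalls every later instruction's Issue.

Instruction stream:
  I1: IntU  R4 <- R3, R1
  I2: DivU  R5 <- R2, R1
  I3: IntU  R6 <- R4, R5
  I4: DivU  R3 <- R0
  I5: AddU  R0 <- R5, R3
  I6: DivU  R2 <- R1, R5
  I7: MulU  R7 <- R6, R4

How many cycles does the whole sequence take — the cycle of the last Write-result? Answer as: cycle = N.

cycle = 31

[1] issue I1 (IntU)
[2] I1 read-ops · issue I2 (DivU)
[3] I1 finished on IntU · I2 read-ops
[4] I1→R4
[5] issue I3 (IntU)
[10] I2 finished on DivU
[11] I2→R5
[12] I3 read-ops · issue I4 (DivU)
[13] I3 finished on IntU · I4 read-ops · issue I5 (AddU)
[14] I3→R6
[20] I4 finished on DivU
[21] I4→R3
[22] I5 read-ops · issue I6 (DivU)
[23] I6 read-ops · issue I7 (MulU)
[24] I5 finished on AddU · I7 read-ops
[25] I5→R0
[27] I7 finished on MulU
[28] I7→R7
[30] I6 finished on DivU
[31] I6→R2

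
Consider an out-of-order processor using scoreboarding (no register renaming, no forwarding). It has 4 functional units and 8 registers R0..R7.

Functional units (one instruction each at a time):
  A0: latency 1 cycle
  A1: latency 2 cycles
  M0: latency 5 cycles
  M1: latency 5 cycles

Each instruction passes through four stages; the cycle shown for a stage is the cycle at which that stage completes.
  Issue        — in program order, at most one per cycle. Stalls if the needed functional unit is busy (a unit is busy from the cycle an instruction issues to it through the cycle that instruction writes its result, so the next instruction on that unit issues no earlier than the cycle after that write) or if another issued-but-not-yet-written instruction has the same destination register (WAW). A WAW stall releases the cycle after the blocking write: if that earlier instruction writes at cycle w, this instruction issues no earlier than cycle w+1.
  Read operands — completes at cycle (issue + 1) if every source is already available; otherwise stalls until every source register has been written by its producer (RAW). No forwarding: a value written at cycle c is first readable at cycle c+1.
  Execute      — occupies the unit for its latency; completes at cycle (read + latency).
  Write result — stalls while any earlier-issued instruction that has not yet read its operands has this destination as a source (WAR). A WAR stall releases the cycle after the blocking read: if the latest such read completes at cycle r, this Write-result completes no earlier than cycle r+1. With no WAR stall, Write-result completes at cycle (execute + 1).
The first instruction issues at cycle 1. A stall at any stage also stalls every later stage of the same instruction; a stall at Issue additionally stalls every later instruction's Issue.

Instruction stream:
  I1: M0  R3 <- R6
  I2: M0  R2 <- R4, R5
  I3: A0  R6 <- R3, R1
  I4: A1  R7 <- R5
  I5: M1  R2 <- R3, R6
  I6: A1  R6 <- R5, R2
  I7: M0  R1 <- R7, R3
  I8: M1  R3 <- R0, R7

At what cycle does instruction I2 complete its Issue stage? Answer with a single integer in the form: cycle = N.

cycle = 9

c1: issue I1 (M0)
c2: I1 read-ops
c7: I1 finished on M0
c8: I1→R3
c9: issue I2 (M0)
c10: I2 read-ops; issue I3 (A0)
c11: I3 read-ops; issue I4 (A1)
c12: I3 finished on A0; I4 read-ops
c13: I3→R6
c14: I4 finished on A1
c15: I2 finished on M0; I4→R7
c16: I2→R2
c17: issue I5 (M1)
c18: I5 read-ops; issue I6 (A1)
c19: issue I7 (M0)
c20: I7 read-ops
c23: I5 finished on M1
c24: I5→R2
c25: I6 read-ops; I7 finished on M0; issue I8 (M1)
c26: I7→R1; I8 read-ops
c27: I6 finished on A1
c28: I6→R6
c31: I8 finished on M1
c32: I8→R3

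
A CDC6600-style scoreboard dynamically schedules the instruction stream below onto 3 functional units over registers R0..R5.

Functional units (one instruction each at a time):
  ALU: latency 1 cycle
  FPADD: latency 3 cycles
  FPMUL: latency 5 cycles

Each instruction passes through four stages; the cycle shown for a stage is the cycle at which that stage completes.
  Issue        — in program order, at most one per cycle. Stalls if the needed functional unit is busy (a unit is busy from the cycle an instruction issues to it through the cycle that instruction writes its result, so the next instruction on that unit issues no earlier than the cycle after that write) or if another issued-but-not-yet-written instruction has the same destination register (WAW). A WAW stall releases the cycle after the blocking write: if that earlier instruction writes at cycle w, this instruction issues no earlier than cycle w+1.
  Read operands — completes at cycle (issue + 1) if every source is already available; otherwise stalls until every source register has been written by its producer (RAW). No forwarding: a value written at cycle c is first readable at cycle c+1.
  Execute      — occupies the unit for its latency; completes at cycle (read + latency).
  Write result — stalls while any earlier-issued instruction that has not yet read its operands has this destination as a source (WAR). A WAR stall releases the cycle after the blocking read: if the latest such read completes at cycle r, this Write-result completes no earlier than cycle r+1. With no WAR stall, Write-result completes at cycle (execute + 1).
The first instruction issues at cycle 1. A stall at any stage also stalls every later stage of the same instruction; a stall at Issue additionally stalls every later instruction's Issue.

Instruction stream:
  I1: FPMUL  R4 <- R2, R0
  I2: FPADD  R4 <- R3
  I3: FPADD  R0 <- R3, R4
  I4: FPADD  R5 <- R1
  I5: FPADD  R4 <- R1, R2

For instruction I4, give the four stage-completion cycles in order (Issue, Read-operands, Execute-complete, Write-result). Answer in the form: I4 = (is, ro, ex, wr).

[1] I1→FPMUL
[2] I1 RO
[7] I1 EX
[8] I1 WR R4
[9] I2→FPADD
[10] I2 RO
[13] I2 EX
[14] I2 WR R4
[15] I3→FPADD
[16] I3 RO
[19] I3 EX
[20] I3 WR R0
[21] I4→FPADD
[22] I4 RO
[25] I4 EX
[26] I4 WR R5
[27] I5→FPADD
[28] I5 RO
[31] I5 EX
[32] I5 WR R4

I4 = (21, 22, 25, 26)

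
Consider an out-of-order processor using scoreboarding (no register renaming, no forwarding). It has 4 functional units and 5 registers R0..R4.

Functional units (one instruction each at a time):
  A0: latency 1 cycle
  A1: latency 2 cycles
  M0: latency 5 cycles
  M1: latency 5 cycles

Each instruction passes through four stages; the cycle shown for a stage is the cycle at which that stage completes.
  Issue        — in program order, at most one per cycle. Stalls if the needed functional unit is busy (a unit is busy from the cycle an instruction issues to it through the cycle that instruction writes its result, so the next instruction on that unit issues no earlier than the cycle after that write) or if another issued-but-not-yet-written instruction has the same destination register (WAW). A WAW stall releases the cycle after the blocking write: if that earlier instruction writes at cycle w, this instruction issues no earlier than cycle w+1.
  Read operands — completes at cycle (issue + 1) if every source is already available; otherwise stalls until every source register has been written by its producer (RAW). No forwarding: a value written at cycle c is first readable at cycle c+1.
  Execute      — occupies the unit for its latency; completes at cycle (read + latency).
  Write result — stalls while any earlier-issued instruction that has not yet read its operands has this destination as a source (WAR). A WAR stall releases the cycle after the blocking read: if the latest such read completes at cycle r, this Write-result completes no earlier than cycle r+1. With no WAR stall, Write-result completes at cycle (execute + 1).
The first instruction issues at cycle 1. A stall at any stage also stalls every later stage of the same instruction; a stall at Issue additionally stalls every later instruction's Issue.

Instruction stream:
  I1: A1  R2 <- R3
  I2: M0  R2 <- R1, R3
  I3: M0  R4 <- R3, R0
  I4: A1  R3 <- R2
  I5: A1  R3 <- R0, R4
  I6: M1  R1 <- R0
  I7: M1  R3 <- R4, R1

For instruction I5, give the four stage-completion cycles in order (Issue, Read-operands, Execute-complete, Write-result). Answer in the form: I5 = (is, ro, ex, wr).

I5 = (20, 22, 24, 25)

t=1  I1 dispatched to A1
t=2  I1 operands ready
t=4  I1 complete
t=5  R2←I1
t=6  I2 dispatched to M0
t=7  I2 operands ready
t=12  I2 complete
t=13  R2←I2
t=14  I3 dispatched to M0
t=15  I3 operands ready; I4 dispatched to A1
t=16  I4 operands ready
t=18  I4 complete
t=19  R3←I4
t=20  I3 complete; I5 dispatched to A1
t=21  R4←I3; I6 dispatched to M1
t=22  I5 operands ready; I6 operands ready
t=24  I5 complete
t=25  R3←I5
t=27  I6 complete
t=28  R1←I6
t=29  I7 dispatched to M1
t=30  I7 operands ready
t=35  I7 complete
t=36  R3←I7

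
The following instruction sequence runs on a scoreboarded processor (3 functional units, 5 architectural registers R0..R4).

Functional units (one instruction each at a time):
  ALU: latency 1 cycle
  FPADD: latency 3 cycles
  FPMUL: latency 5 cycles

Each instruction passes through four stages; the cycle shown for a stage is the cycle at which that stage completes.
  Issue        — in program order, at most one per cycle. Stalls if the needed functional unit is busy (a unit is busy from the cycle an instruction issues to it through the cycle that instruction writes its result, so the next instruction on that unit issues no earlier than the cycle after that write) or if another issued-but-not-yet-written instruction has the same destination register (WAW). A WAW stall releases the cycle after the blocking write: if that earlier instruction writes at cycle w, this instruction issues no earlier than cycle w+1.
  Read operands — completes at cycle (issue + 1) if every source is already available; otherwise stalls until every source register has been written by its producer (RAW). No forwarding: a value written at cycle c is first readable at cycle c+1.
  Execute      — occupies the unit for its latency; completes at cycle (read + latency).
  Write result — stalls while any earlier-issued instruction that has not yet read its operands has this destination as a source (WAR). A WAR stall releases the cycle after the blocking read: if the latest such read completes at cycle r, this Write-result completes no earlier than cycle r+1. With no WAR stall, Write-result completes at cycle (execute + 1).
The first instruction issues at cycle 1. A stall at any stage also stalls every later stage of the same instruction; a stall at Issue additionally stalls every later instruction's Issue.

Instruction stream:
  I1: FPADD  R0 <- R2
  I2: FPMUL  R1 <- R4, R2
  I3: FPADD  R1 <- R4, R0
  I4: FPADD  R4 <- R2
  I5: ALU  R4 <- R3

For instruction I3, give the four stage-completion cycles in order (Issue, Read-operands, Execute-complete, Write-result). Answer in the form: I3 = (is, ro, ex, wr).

I3 = (10, 11, 14, 15)

I1: IS=1 RO=2 EX=5 WR=6
I2: IS=2 RO=3 EX=8 WR=9
I3: IS=10 RO=11 EX=14 WR=15  [WAW R1: wait I2 write@9]
I4: IS=16 RO=17 EX=20 WR=21  [struct: FPADD busy until I3 writes@15]
I5: IS=22 RO=23 EX=24 WR=25  [WAW R4: wait I4 write@21]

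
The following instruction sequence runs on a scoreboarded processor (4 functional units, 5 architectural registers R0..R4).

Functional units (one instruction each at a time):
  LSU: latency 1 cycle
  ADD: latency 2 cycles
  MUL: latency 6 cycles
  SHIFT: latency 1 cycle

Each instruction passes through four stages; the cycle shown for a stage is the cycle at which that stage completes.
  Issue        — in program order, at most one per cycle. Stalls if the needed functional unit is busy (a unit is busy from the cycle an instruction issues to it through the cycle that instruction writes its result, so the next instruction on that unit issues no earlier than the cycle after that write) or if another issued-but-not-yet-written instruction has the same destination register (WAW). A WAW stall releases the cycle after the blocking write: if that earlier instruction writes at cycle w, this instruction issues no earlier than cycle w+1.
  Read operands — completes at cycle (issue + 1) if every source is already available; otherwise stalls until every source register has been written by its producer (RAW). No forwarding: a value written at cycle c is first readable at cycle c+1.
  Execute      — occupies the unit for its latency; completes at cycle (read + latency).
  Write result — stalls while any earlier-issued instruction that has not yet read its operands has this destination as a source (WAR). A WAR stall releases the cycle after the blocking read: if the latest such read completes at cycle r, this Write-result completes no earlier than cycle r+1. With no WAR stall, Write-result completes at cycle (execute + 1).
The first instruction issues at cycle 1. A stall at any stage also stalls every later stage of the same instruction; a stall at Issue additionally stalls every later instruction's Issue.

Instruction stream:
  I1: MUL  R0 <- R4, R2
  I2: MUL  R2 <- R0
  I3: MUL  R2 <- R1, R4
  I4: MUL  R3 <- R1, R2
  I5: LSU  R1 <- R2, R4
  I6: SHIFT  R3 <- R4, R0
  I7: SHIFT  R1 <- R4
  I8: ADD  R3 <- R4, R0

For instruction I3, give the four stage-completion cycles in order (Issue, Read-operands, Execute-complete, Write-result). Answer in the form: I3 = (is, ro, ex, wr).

I3 = (19, 20, 26, 27)

t=1  I1 dispatched to MUL
t=2  I1 operands ready
t=8  I1 complete
t=9  R0←I1
t=10  I2 dispatched to MUL
t=11  I2 operands ready
t=17  I2 complete
t=18  R2←I2
t=19  I3 dispatched to MUL
t=20  I3 operands ready
t=26  I3 complete
t=27  R2←I3
t=28  I4 dispatched to MUL
t=29  I4 operands ready, I5 dispatched to LSU
t=30  I5 operands ready
t=31  I5 complete
t=32  R1←I5
t=35  I4 complete
t=36  R3←I4
t=37  I6 dispatched to SHIFT
t=38  I6 operands ready
t=39  I6 complete
t=40  R3←I6
t=41  I7 dispatched to SHIFT
t=42  I7 operands ready, I8 dispatched to ADD
t=43  I7 complete, I8 operands ready
t=44  R1←I7
t=45  I8 complete
t=46  R3←I8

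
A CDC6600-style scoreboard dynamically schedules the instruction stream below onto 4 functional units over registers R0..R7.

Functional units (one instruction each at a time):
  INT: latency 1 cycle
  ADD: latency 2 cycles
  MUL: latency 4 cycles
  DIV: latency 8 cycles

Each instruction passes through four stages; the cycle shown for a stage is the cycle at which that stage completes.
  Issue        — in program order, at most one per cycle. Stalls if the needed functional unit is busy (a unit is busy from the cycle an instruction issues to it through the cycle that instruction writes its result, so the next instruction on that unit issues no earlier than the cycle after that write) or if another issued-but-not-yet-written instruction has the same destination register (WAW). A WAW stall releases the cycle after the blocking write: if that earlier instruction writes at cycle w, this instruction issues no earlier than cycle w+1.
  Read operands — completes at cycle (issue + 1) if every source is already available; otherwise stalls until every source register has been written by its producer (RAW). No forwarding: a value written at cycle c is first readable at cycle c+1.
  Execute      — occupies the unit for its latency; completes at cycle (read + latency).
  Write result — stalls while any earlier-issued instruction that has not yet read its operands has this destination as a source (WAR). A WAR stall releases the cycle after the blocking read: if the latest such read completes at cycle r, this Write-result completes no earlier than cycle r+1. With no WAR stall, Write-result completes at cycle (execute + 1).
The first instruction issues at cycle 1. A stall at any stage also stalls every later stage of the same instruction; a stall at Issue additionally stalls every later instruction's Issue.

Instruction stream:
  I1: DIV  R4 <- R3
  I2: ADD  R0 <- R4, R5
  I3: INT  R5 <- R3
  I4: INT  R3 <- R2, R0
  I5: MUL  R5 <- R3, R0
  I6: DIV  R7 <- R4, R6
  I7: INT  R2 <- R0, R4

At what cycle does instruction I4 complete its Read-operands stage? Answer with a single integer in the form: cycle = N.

cycle = 16

t=1  I1 dispatched to DIV
t=2  I1 operands ready · I2 dispatched to ADD
t=3  I3 dispatched to INT
t=4  I3 operands ready
t=5  I3 complete
t=10  I1 complete
t=11  R4←I1
t=12  I2 operands ready
t=13  R5←I3
t=14  I2 complete · I4 dispatched to INT
t=15  R0←I2 · I5 dispatched to MUL
t=16  I4 operands ready · I6 dispatched to DIV
t=17  I4 complete · I6 operands ready
t=18  R3←I4
t=19  I5 operands ready · I7 dispatched to INT
t=20  I7 operands ready
t=21  I7 complete
t=22  R2←I7
t=23  I5 complete
t=24  R5←I5
t=25  I6 complete
t=26  R7←I6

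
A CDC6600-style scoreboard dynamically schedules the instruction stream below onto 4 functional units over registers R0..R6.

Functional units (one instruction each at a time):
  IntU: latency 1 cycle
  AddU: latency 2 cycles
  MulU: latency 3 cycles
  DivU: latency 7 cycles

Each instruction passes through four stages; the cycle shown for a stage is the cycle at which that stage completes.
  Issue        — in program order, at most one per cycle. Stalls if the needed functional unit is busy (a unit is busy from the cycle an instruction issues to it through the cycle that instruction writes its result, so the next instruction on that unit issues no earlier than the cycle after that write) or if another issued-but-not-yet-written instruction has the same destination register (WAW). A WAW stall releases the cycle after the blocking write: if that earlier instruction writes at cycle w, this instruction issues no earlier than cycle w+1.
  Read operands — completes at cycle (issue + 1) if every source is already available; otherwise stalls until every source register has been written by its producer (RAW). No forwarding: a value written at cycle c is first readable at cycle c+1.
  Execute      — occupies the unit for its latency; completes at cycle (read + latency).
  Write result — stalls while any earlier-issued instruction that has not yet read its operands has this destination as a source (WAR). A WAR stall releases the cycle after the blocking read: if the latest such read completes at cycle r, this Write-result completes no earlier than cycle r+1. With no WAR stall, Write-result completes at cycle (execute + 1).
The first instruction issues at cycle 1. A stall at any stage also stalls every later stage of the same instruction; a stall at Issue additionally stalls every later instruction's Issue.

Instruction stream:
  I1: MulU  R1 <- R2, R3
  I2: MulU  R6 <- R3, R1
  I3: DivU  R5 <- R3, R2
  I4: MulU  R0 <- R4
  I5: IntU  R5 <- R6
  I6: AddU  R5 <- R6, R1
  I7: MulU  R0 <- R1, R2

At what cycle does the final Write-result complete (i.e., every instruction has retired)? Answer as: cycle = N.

cycle = 28

[I1] 1/2/5/6
[I2] 7/8/11/12  (struct: MulU busy until I1 writes@6)
[I3] 8/9/16/17
[I4] 13/14/17/18  (struct: MulU busy until I2 writes@12)
[I5] 18/19/20/21  (WAW R5: wait I3 write@17)
[I6] 22/23/25/26  (WAW R5: wait I5 write@21)
[I7] 23/24/27/28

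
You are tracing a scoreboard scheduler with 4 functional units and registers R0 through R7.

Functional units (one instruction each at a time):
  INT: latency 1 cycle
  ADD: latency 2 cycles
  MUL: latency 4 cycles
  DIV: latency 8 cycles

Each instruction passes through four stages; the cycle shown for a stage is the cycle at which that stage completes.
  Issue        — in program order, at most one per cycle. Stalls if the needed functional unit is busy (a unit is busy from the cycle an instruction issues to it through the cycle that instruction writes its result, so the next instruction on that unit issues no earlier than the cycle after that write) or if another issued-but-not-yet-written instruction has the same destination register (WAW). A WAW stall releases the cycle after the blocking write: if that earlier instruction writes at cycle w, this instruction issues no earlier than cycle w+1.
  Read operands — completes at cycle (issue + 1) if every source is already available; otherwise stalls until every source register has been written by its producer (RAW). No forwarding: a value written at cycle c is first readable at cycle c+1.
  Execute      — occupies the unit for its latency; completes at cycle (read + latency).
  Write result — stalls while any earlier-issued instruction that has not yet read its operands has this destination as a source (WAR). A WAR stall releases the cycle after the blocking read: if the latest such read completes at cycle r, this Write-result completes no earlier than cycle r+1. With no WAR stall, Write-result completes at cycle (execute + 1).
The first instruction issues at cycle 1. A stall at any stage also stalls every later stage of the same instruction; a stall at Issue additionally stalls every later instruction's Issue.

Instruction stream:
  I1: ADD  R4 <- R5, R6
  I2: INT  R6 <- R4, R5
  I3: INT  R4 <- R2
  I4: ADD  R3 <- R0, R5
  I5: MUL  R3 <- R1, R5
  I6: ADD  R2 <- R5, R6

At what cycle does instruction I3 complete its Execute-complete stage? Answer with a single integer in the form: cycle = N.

cycle = 11

[I1] 1/2/4/5
[I2] 2/6/7/8  (RAW R4: wait I1 write@5)
[I3] 9/10/11/12  (struct: INT busy until I2 writes@8)
[I4] 10/11/13/14
[I5] 15/16/20/21  (WAW R3: wait I4 write@14)
[I6] 16/17/19/20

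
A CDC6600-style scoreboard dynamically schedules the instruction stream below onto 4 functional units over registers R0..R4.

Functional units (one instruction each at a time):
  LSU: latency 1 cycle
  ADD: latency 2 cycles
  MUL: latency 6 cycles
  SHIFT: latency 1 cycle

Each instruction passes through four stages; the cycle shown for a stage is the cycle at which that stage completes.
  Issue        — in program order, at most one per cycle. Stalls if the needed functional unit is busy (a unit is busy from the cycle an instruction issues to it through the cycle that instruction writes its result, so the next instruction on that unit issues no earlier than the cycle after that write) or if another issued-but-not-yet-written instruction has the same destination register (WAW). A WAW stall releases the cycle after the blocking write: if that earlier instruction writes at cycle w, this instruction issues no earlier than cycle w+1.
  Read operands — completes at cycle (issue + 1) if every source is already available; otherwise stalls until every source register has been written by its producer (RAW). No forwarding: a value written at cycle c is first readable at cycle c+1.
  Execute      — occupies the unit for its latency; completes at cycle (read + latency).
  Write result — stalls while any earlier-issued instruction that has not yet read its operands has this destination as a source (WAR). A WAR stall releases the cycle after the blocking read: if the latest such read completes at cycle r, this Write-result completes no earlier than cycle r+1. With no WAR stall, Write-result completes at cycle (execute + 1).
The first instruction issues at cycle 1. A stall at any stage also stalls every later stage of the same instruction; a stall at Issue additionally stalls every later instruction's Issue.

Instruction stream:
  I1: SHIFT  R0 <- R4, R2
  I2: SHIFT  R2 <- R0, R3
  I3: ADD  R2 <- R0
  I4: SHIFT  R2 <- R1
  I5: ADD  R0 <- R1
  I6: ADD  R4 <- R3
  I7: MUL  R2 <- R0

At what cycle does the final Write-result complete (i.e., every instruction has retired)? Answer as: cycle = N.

cycle = 29

[I1] 1/2/3/4
[I2] 5/6/7/8  (struct: SHIFT busy until I1 writes@4)
[I3] 9/10/12/13  (WAW R2: wait I2 write@8)
[I4] 14/15/16/17  (WAW R2: wait I3 write@13)
[I5] 15/16/18/19
[I6] 20/21/23/24  (struct: ADD busy until I5 writes@19)
[I7] 21/22/28/29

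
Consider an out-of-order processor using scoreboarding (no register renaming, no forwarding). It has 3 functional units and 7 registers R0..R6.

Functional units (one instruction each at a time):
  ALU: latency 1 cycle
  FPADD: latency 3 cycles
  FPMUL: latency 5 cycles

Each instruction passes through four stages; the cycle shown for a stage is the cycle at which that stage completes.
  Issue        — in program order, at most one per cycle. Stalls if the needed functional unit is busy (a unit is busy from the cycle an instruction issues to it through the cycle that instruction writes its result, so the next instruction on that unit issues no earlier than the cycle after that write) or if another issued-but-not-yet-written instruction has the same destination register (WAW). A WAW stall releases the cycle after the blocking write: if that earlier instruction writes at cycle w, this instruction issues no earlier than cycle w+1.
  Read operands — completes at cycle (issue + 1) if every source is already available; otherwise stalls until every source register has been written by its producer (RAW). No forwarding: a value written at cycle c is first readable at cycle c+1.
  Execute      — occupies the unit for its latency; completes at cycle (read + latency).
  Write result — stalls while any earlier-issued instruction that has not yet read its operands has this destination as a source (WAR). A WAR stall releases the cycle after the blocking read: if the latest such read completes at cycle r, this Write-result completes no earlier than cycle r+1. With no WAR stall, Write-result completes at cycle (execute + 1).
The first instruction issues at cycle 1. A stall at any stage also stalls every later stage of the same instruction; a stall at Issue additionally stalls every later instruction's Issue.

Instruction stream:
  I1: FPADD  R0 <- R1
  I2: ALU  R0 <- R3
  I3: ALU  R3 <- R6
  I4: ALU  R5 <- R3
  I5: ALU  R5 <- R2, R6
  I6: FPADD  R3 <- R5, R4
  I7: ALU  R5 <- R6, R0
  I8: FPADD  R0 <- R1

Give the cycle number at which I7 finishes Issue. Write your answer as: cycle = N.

cycle = 23

I1  is:1  ro:2  ex:5  wr:6
I2  is:7  ro:8  ex:9  wr:10  — WAW R0: wait I1 write@6
I3  is:11  ro:12  ex:13  wr:14  — struct: ALU busy until I2 writes@10
I4  is:15  ro:16  ex:17  wr:18  — struct: ALU busy until I3 writes@14
I5  is:19  ro:20  ex:21  wr:22  — struct: ALU busy until I4 writes@18
I6  is:20  ro:23  ex:26  wr:27  — RAW R5: wait I5 write@22
I7  is:23  ro:24  ex:25  wr:26  — struct: ALU busy until I5 writes@22
I8  is:28  ro:29  ex:32  wr:33  — struct: FPADD busy until I6 writes@27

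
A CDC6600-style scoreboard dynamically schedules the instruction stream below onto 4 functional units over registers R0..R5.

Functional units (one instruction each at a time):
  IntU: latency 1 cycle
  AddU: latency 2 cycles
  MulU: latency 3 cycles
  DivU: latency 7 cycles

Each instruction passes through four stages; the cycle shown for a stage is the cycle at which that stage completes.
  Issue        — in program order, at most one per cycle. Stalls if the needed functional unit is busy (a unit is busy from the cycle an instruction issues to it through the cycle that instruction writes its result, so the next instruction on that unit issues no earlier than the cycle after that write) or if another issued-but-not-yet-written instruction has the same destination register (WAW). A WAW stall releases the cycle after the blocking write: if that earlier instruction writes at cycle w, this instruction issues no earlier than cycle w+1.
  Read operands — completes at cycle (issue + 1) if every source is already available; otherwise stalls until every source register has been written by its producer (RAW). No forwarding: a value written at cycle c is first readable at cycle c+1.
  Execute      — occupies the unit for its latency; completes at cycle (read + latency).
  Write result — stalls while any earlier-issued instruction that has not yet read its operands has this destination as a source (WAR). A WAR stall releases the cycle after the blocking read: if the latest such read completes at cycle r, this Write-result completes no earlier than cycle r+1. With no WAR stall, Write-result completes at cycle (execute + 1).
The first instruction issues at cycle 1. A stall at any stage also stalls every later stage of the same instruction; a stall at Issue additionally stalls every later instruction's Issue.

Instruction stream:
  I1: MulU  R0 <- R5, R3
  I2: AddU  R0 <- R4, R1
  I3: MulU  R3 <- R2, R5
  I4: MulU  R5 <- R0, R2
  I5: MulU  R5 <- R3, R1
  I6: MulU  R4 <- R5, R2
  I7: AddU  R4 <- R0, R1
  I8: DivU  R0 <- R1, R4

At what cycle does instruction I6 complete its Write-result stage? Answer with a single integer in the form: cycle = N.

cycle = 31

c1: I1→MulU
c2: I1 RO
c5: I1 EX
c6: I1 WR R0
c7: I2→AddU
c8: I2 RO | I3→MulU
c9: I3 RO
c10: I2 EX
c11: I2 WR R0
c12: I3 EX
c13: I3 WR R3
c14: I4→MulU
c15: I4 RO
c18: I4 EX
c19: I4 WR R5
c20: I5→MulU
c21: I5 RO
c24: I5 EX
c25: I5 WR R5
c26: I6→MulU
c27: I6 RO
c30: I6 EX
c31: I6 WR R4
c32: I7→AddU
c33: I7 RO | I8→DivU
c35: I7 EX
c36: I7 WR R4
c37: I8 RO
c44: I8 EX
c45: I8 WR R0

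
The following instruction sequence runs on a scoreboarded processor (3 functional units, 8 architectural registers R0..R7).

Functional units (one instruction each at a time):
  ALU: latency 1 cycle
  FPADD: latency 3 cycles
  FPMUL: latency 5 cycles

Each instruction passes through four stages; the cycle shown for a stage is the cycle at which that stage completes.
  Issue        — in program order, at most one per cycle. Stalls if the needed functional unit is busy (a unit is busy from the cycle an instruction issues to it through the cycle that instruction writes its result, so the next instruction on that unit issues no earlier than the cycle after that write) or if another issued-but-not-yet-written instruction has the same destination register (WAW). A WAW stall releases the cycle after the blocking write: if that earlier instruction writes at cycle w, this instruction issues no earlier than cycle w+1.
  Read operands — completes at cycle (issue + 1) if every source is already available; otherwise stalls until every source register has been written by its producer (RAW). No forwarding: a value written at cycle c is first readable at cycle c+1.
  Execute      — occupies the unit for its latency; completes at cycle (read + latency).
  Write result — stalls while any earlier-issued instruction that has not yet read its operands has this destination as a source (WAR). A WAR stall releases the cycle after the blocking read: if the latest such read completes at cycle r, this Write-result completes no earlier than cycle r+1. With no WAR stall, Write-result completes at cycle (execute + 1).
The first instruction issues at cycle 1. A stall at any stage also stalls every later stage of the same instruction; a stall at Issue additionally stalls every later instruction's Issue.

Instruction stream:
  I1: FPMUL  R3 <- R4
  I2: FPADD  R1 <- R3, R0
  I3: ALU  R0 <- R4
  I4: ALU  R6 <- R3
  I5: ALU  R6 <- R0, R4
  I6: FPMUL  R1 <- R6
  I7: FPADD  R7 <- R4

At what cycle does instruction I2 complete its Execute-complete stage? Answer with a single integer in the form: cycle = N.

I1 -> (1, 2, 7, 8)
I2 -> (2, 9, 12, 13)  // RAW R3: wait I1 write@8
I3 -> (3, 4, 5, 10)  // WAR R0: wait I2 read@9
I4 -> (11, 12, 13, 14)  // struct: ALU busy until I3 writes@10
I5 -> (15, 16, 17, 18)  // struct: ALU busy until I4 writes@14
I6 -> (16, 19, 24, 25)  // RAW R6: wait I5 write@18
I7 -> (17, 18, 21, 22)

cycle = 12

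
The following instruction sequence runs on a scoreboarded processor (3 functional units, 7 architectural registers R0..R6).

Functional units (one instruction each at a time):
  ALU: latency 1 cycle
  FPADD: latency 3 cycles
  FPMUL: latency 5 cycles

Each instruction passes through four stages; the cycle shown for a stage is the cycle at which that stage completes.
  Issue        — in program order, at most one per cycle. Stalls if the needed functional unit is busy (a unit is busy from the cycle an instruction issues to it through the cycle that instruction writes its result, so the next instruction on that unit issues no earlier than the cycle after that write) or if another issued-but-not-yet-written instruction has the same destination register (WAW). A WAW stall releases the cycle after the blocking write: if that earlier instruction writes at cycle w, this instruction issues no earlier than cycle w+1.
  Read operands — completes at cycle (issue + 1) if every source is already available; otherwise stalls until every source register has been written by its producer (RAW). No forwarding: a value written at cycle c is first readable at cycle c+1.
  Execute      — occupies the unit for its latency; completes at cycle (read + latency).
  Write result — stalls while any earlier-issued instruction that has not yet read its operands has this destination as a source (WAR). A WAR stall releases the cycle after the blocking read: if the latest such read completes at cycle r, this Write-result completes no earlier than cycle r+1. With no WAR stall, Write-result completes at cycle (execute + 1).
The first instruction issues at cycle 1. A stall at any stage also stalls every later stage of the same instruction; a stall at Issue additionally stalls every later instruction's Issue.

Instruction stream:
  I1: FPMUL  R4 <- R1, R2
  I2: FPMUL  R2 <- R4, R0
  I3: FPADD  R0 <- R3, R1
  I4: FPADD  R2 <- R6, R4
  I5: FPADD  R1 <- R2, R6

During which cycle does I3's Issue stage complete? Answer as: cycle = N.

cycle = 10

t=1  I1→FPMUL
t=2  I1 RO
t=7  I1 EX
t=8  I1 WR R4
t=9  I2→FPMUL
t=10  I2 RO, I3→FPADD
t=11  I3 RO
t=14  I3 EX
t=15  I2 EX, I3 WR R0
t=16  I2 WR R2
t=17  I4→FPADD
t=18  I4 RO
t=21  I4 EX
t=22  I4 WR R2
t=23  I5→FPADD
t=24  I5 RO
t=27  I5 EX
t=28  I5 WR R1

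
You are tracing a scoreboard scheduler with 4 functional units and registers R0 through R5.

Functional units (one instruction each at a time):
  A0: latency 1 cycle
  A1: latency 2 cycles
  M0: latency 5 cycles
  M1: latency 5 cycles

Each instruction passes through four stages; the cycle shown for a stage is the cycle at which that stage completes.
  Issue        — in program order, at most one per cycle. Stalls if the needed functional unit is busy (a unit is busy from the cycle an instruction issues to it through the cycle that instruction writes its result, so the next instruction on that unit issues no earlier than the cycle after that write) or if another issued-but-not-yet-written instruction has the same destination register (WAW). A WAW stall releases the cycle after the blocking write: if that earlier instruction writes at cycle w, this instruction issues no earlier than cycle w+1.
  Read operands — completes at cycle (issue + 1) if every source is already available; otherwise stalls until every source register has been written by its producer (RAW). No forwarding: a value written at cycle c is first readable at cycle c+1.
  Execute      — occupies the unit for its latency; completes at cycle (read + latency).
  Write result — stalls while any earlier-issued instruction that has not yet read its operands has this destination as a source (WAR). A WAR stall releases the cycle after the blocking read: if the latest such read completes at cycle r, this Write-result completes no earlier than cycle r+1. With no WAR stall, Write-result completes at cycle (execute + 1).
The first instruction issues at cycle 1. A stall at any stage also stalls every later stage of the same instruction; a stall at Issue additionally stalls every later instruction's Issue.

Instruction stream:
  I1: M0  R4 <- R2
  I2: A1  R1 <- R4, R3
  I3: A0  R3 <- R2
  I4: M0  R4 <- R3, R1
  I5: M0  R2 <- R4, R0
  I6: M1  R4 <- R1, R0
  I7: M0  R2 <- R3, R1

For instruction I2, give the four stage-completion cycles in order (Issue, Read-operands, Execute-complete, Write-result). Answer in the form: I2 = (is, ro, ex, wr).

cycle 1: issue I1 (M0)
cycle 2: I1 read-ops; issue I2 (A1)
cycle 3: issue I3 (A0)
cycle 4: I3 read-ops
cycle 5: I3 finished on A0
cycle 7: I1 finished on M0
cycle 8: I1→R4
cycle 9: I2 read-ops; issue I4 (M0)
cycle 10: I3→R3
cycle 11: I2 finished on A1
cycle 12: I2→R1
cycle 13: I4 read-ops
cycle 18: I4 finished on M0
cycle 19: I4→R4
cycle 20: issue I5 (M0)
cycle 21: I5 read-ops; issue I6 (M1)
cycle 22: I6 read-ops
cycle 26: I5 finished on M0
cycle 27: I5→R2; I6 finished on M1
cycle 28: I6→R4; issue I7 (M0)
cycle 29: I7 read-ops
cycle 34: I7 finished on M0
cycle 35: I7→R2

I2 = (2, 9, 11, 12)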